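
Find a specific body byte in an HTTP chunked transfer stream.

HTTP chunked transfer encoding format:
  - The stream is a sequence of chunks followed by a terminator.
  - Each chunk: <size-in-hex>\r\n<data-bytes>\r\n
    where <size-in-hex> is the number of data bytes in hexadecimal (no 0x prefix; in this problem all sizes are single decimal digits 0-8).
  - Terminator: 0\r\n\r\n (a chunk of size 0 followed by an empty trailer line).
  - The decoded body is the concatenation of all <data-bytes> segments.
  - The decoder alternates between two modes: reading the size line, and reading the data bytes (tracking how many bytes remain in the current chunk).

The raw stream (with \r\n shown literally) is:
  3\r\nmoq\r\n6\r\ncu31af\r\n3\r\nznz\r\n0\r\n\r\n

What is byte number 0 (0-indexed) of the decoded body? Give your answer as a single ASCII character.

Chunk 1: stream[0..1]='3' size=0x3=3, data at stream[3..6]='moq' -> body[0..3], body so far='moq'
Chunk 2: stream[8..9]='6' size=0x6=6, data at stream[11..17]='cu31af' -> body[3..9], body so far='moqcu31af'
Chunk 3: stream[19..20]='3' size=0x3=3, data at stream[22..25]='znz' -> body[9..12], body so far='moqcu31afznz'
Chunk 4: stream[27..28]='0' size=0 (terminator). Final body='moqcu31afznz' (12 bytes)
Body byte 0 = 'm'

Answer: m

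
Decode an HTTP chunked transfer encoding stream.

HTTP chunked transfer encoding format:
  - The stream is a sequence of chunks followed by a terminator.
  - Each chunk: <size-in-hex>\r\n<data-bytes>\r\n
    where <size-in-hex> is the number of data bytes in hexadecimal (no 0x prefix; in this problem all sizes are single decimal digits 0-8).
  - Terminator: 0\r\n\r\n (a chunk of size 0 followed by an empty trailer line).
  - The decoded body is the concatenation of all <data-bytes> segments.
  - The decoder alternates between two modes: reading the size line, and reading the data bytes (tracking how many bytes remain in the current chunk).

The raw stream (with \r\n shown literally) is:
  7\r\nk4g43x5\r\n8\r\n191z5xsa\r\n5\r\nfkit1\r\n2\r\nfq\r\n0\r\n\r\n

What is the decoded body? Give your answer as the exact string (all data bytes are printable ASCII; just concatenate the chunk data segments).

Chunk 1: stream[0..1]='7' size=0x7=7, data at stream[3..10]='k4g43x5' -> body[0..7], body so far='k4g43x5'
Chunk 2: stream[12..13]='8' size=0x8=8, data at stream[15..23]='191z5xsa' -> body[7..15], body so far='k4g43x5191z5xsa'
Chunk 3: stream[25..26]='5' size=0x5=5, data at stream[28..33]='fkit1' -> body[15..20], body so far='k4g43x5191z5xsafkit1'
Chunk 4: stream[35..36]='2' size=0x2=2, data at stream[38..40]='fq' -> body[20..22], body so far='k4g43x5191z5xsafkit1fq'
Chunk 5: stream[42..43]='0' size=0 (terminator). Final body='k4g43x5191z5xsafkit1fq' (22 bytes)

Answer: k4g43x5191z5xsafkit1fq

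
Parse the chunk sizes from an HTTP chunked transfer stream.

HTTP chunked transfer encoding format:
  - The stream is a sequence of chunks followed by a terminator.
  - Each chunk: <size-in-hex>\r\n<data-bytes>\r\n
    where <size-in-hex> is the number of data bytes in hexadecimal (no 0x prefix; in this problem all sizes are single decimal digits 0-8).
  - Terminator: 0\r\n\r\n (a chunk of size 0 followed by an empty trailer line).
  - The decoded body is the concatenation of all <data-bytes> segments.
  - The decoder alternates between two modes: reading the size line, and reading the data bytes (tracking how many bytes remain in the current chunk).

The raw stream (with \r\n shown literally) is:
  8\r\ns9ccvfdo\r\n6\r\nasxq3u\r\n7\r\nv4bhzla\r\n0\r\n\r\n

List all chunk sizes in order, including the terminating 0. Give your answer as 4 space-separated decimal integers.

Answer: 8 6 7 0

Derivation:
Chunk 1: stream[0..1]='8' size=0x8=8, data at stream[3..11]='s9ccvfdo' -> body[0..8], body so far='s9ccvfdo'
Chunk 2: stream[13..14]='6' size=0x6=6, data at stream[16..22]='asxq3u' -> body[8..14], body so far='s9ccvfdoasxq3u'
Chunk 3: stream[24..25]='7' size=0x7=7, data at stream[27..34]='v4bhzla' -> body[14..21], body so far='s9ccvfdoasxq3uv4bhzla'
Chunk 4: stream[36..37]='0' size=0 (terminator). Final body='s9ccvfdoasxq3uv4bhzla' (21 bytes)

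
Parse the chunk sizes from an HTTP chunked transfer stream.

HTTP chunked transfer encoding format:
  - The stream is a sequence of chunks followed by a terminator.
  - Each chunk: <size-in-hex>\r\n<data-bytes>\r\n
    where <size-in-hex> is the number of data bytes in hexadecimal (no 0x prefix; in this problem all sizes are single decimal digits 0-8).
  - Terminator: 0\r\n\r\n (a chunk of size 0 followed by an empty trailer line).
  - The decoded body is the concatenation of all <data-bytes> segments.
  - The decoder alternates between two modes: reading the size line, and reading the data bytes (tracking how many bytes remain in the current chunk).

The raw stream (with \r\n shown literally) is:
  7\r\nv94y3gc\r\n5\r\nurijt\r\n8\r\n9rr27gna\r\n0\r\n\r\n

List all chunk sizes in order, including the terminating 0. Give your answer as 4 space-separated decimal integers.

Answer: 7 5 8 0

Derivation:
Chunk 1: stream[0..1]='7' size=0x7=7, data at stream[3..10]='v94y3gc' -> body[0..7], body so far='v94y3gc'
Chunk 2: stream[12..13]='5' size=0x5=5, data at stream[15..20]='urijt' -> body[7..12], body so far='v94y3gcurijt'
Chunk 3: stream[22..23]='8' size=0x8=8, data at stream[25..33]='9rr27gna' -> body[12..20], body so far='v94y3gcurijt9rr27gna'
Chunk 4: stream[35..36]='0' size=0 (terminator). Final body='v94y3gcurijt9rr27gna' (20 bytes)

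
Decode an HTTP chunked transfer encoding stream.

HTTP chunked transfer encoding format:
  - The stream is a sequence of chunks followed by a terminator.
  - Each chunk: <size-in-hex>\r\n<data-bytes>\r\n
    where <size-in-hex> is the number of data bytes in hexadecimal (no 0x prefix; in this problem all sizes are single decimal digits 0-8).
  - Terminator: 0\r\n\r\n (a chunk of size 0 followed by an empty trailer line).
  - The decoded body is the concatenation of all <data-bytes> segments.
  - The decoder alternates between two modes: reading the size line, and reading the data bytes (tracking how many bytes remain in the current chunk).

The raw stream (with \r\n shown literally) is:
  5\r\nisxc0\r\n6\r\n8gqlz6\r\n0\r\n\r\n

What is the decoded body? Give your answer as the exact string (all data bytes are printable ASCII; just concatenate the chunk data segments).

Chunk 1: stream[0..1]='5' size=0x5=5, data at stream[3..8]='isxc0' -> body[0..5], body so far='isxc0'
Chunk 2: stream[10..11]='6' size=0x6=6, data at stream[13..19]='8gqlz6' -> body[5..11], body so far='isxc08gqlz6'
Chunk 3: stream[21..22]='0' size=0 (terminator). Final body='isxc08gqlz6' (11 bytes)

Answer: isxc08gqlz6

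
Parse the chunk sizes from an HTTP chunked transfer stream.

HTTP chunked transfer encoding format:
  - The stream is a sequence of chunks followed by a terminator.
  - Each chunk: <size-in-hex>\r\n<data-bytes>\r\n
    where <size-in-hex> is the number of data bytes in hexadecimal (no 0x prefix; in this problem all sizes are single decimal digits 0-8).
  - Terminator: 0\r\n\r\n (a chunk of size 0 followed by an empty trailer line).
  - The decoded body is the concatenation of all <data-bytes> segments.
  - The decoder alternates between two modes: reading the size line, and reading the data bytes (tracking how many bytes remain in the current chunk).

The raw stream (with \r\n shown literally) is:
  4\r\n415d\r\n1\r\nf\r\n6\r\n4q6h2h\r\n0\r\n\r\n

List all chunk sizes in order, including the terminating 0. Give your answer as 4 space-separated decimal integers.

Answer: 4 1 6 0

Derivation:
Chunk 1: stream[0..1]='4' size=0x4=4, data at stream[3..7]='415d' -> body[0..4], body so far='415d'
Chunk 2: stream[9..10]='1' size=0x1=1, data at stream[12..13]='f' -> body[4..5], body so far='415df'
Chunk 3: stream[15..16]='6' size=0x6=6, data at stream[18..24]='4q6h2h' -> body[5..11], body so far='415df4q6h2h'
Chunk 4: stream[26..27]='0' size=0 (terminator). Final body='415df4q6h2h' (11 bytes)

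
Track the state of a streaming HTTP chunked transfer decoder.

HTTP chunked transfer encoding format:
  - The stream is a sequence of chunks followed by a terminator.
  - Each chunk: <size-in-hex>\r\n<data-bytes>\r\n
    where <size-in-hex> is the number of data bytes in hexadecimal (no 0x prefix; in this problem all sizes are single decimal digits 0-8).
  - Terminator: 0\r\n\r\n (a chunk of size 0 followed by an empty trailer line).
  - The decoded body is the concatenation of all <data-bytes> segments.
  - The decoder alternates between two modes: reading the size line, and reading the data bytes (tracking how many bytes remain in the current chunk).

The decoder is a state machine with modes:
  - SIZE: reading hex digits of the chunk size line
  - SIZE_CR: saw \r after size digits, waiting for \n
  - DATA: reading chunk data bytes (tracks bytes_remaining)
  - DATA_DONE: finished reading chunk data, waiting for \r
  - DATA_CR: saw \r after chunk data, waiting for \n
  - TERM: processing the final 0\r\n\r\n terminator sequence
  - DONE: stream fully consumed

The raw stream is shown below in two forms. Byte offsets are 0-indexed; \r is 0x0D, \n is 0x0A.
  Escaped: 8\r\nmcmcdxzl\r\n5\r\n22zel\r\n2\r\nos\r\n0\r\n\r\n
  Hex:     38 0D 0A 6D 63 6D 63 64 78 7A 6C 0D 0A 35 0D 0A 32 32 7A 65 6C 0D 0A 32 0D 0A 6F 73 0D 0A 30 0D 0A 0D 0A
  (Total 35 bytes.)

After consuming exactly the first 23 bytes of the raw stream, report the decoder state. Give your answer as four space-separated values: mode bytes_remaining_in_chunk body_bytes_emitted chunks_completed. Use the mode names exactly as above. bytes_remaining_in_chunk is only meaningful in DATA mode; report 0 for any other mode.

Answer: SIZE 0 13 2

Derivation:
Byte 0 = '8': mode=SIZE remaining=0 emitted=0 chunks_done=0
Byte 1 = 0x0D: mode=SIZE_CR remaining=0 emitted=0 chunks_done=0
Byte 2 = 0x0A: mode=DATA remaining=8 emitted=0 chunks_done=0
Byte 3 = 'm': mode=DATA remaining=7 emitted=1 chunks_done=0
Byte 4 = 'c': mode=DATA remaining=6 emitted=2 chunks_done=0
Byte 5 = 'm': mode=DATA remaining=5 emitted=3 chunks_done=0
Byte 6 = 'c': mode=DATA remaining=4 emitted=4 chunks_done=0
Byte 7 = 'd': mode=DATA remaining=3 emitted=5 chunks_done=0
Byte 8 = 'x': mode=DATA remaining=2 emitted=6 chunks_done=0
Byte 9 = 'z': mode=DATA remaining=1 emitted=7 chunks_done=0
Byte 10 = 'l': mode=DATA_DONE remaining=0 emitted=8 chunks_done=0
Byte 11 = 0x0D: mode=DATA_CR remaining=0 emitted=8 chunks_done=0
Byte 12 = 0x0A: mode=SIZE remaining=0 emitted=8 chunks_done=1
Byte 13 = '5': mode=SIZE remaining=0 emitted=8 chunks_done=1
Byte 14 = 0x0D: mode=SIZE_CR remaining=0 emitted=8 chunks_done=1
Byte 15 = 0x0A: mode=DATA remaining=5 emitted=8 chunks_done=1
Byte 16 = '2': mode=DATA remaining=4 emitted=9 chunks_done=1
Byte 17 = '2': mode=DATA remaining=3 emitted=10 chunks_done=1
Byte 18 = 'z': mode=DATA remaining=2 emitted=11 chunks_done=1
Byte 19 = 'e': mode=DATA remaining=1 emitted=12 chunks_done=1
Byte 20 = 'l': mode=DATA_DONE remaining=0 emitted=13 chunks_done=1
Byte 21 = 0x0D: mode=DATA_CR remaining=0 emitted=13 chunks_done=1
Byte 22 = 0x0A: mode=SIZE remaining=0 emitted=13 chunks_done=2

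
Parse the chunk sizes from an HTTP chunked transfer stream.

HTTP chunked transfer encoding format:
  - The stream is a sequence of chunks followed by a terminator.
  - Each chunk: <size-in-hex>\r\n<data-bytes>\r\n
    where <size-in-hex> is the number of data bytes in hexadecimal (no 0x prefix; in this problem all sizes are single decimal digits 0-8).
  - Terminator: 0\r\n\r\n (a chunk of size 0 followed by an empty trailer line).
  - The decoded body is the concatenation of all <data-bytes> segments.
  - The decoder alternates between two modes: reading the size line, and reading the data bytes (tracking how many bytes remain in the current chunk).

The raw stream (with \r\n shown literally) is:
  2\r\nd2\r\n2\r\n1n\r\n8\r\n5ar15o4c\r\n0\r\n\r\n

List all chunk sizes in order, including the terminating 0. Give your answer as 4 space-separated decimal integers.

Answer: 2 2 8 0

Derivation:
Chunk 1: stream[0..1]='2' size=0x2=2, data at stream[3..5]='d2' -> body[0..2], body so far='d2'
Chunk 2: stream[7..8]='2' size=0x2=2, data at stream[10..12]='1n' -> body[2..4], body so far='d21n'
Chunk 3: stream[14..15]='8' size=0x8=8, data at stream[17..25]='5ar15o4c' -> body[4..12], body so far='d21n5ar15o4c'
Chunk 4: stream[27..28]='0' size=0 (terminator). Final body='d21n5ar15o4c' (12 bytes)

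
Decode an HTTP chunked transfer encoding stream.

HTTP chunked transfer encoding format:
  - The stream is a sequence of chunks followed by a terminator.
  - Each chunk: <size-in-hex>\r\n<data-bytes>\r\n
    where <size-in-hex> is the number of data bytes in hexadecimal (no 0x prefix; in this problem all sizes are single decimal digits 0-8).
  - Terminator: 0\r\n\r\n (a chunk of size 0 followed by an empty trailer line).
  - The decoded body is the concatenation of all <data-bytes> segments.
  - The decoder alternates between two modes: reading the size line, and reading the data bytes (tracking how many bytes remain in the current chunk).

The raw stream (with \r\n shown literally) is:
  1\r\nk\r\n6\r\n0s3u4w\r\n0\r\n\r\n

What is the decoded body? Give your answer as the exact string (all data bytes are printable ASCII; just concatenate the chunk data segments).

Chunk 1: stream[0..1]='1' size=0x1=1, data at stream[3..4]='k' -> body[0..1], body so far='k'
Chunk 2: stream[6..7]='6' size=0x6=6, data at stream[9..15]='0s3u4w' -> body[1..7], body so far='k0s3u4w'
Chunk 3: stream[17..18]='0' size=0 (terminator). Final body='k0s3u4w' (7 bytes)

Answer: k0s3u4w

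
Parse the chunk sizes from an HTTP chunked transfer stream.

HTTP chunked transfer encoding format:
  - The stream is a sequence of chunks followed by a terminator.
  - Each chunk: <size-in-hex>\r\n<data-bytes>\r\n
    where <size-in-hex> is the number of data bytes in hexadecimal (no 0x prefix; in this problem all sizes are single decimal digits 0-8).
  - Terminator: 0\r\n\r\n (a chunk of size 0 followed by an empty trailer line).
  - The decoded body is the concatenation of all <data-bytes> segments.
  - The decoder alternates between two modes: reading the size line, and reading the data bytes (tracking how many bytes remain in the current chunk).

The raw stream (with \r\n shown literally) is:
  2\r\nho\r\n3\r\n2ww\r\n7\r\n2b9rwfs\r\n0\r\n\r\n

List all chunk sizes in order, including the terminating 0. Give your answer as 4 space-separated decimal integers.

Chunk 1: stream[0..1]='2' size=0x2=2, data at stream[3..5]='ho' -> body[0..2], body so far='ho'
Chunk 2: stream[7..8]='3' size=0x3=3, data at stream[10..13]='2ww' -> body[2..5], body so far='ho2ww'
Chunk 3: stream[15..16]='7' size=0x7=7, data at stream[18..25]='2b9rwfs' -> body[5..12], body so far='ho2ww2b9rwfs'
Chunk 4: stream[27..28]='0' size=0 (terminator). Final body='ho2ww2b9rwfs' (12 bytes)

Answer: 2 3 7 0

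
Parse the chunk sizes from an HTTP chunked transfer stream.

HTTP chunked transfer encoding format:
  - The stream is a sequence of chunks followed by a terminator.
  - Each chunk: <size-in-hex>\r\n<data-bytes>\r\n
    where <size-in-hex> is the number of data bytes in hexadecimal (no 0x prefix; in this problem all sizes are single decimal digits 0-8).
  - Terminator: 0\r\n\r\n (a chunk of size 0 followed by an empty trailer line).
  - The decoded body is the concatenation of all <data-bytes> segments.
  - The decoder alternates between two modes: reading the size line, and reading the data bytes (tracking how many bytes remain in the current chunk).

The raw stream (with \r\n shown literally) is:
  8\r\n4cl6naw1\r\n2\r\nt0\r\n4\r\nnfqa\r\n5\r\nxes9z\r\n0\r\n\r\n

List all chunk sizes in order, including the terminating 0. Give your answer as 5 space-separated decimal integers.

Answer: 8 2 4 5 0

Derivation:
Chunk 1: stream[0..1]='8' size=0x8=8, data at stream[3..11]='4cl6naw1' -> body[0..8], body so far='4cl6naw1'
Chunk 2: stream[13..14]='2' size=0x2=2, data at stream[16..18]='t0' -> body[8..10], body so far='4cl6naw1t0'
Chunk 3: stream[20..21]='4' size=0x4=4, data at stream[23..27]='nfqa' -> body[10..14], body so far='4cl6naw1t0nfqa'
Chunk 4: stream[29..30]='5' size=0x5=5, data at stream[32..37]='xes9z' -> body[14..19], body so far='4cl6naw1t0nfqaxes9z'
Chunk 5: stream[39..40]='0' size=0 (terminator). Final body='4cl6naw1t0nfqaxes9z' (19 bytes)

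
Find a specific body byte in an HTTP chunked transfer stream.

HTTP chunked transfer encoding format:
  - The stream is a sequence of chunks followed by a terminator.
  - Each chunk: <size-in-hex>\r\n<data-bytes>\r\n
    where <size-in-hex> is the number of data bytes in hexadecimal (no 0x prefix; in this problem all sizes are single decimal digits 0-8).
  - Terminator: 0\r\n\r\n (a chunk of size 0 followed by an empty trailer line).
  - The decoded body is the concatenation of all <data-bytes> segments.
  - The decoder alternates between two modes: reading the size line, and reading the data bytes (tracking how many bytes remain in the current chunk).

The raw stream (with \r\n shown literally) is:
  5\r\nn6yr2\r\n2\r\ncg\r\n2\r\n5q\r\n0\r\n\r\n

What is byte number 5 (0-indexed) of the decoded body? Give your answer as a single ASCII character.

Answer: c

Derivation:
Chunk 1: stream[0..1]='5' size=0x5=5, data at stream[3..8]='n6yr2' -> body[0..5], body so far='n6yr2'
Chunk 2: stream[10..11]='2' size=0x2=2, data at stream[13..15]='cg' -> body[5..7], body so far='n6yr2cg'
Chunk 3: stream[17..18]='2' size=0x2=2, data at stream[20..22]='5q' -> body[7..9], body so far='n6yr2cg5q'
Chunk 4: stream[24..25]='0' size=0 (terminator). Final body='n6yr2cg5q' (9 bytes)
Body byte 5 = 'c'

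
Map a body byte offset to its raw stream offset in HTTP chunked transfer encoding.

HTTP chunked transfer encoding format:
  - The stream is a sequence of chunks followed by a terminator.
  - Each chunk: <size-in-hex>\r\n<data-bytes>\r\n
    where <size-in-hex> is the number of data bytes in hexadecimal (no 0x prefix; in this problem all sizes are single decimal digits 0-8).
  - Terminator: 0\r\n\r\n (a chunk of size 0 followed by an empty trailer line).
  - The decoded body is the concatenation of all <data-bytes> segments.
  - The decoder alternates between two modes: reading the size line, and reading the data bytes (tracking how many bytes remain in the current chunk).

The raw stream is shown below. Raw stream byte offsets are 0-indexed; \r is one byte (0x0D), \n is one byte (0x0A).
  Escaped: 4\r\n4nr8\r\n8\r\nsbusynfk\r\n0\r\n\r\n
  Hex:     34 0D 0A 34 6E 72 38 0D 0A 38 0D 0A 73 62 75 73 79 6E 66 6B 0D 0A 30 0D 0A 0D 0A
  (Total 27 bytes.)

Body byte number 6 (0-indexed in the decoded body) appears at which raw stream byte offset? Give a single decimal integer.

Answer: 14

Derivation:
Chunk 1: stream[0..1]='4' size=0x4=4, data at stream[3..7]='4nr8' -> body[0..4], body so far='4nr8'
Chunk 2: stream[9..10]='8' size=0x8=8, data at stream[12..20]='sbusynfk' -> body[4..12], body so far='4nr8sbusynfk'
Chunk 3: stream[22..23]='0' size=0 (terminator). Final body='4nr8sbusynfk' (12 bytes)
Body byte 6 at stream offset 14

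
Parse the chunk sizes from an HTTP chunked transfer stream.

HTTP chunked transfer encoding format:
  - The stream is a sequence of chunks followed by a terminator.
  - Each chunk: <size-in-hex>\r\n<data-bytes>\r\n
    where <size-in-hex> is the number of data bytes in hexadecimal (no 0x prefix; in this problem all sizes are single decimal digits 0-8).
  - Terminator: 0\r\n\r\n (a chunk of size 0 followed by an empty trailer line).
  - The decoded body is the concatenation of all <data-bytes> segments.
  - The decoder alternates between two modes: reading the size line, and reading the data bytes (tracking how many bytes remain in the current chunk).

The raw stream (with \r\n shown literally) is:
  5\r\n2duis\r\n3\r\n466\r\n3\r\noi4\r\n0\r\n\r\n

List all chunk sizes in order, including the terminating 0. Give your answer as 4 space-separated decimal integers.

Chunk 1: stream[0..1]='5' size=0x5=5, data at stream[3..8]='2duis' -> body[0..5], body so far='2duis'
Chunk 2: stream[10..11]='3' size=0x3=3, data at stream[13..16]='466' -> body[5..8], body so far='2duis466'
Chunk 3: stream[18..19]='3' size=0x3=3, data at stream[21..24]='oi4' -> body[8..11], body so far='2duis466oi4'
Chunk 4: stream[26..27]='0' size=0 (terminator). Final body='2duis466oi4' (11 bytes)

Answer: 5 3 3 0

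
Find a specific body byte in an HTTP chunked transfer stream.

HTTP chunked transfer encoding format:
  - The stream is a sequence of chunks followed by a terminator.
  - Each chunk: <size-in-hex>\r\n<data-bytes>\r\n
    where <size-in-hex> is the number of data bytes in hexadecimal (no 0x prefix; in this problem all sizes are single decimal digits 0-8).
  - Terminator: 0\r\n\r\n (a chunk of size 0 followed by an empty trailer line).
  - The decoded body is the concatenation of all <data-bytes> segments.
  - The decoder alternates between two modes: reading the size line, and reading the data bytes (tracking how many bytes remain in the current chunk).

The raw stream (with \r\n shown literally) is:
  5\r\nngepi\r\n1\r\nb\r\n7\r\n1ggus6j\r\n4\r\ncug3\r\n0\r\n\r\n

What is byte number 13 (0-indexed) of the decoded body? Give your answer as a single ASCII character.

Answer: c

Derivation:
Chunk 1: stream[0..1]='5' size=0x5=5, data at stream[3..8]='ngepi' -> body[0..5], body so far='ngepi'
Chunk 2: stream[10..11]='1' size=0x1=1, data at stream[13..14]='b' -> body[5..6], body so far='ngepib'
Chunk 3: stream[16..17]='7' size=0x7=7, data at stream[19..26]='1ggus6j' -> body[6..13], body so far='ngepib1ggus6j'
Chunk 4: stream[28..29]='4' size=0x4=4, data at stream[31..35]='cug3' -> body[13..17], body so far='ngepib1ggus6jcug3'
Chunk 5: stream[37..38]='0' size=0 (terminator). Final body='ngepib1ggus6jcug3' (17 bytes)
Body byte 13 = 'c'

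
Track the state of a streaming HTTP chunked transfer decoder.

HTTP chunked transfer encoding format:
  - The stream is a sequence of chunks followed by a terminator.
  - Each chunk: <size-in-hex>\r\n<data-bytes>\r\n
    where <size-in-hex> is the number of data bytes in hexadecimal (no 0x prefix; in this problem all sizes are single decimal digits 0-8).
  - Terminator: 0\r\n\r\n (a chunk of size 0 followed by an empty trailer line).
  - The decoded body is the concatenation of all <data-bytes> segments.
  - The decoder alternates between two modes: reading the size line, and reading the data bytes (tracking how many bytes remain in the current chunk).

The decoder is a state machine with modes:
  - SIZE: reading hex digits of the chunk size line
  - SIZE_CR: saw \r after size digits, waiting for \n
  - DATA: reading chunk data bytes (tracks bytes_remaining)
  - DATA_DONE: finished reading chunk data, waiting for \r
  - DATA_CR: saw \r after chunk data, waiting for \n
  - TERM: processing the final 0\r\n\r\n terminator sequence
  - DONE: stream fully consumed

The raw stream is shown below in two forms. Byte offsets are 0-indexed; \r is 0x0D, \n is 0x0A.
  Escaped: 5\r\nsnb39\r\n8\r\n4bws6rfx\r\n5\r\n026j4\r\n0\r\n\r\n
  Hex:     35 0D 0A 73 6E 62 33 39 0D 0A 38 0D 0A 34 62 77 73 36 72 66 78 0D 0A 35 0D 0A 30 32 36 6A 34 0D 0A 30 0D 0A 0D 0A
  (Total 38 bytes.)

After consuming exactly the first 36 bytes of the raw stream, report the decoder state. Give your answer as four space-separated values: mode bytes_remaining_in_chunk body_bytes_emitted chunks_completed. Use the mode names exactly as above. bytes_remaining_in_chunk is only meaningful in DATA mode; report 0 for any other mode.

Answer: TERM 0 18 3

Derivation:
Byte 0 = '5': mode=SIZE remaining=0 emitted=0 chunks_done=0
Byte 1 = 0x0D: mode=SIZE_CR remaining=0 emitted=0 chunks_done=0
Byte 2 = 0x0A: mode=DATA remaining=5 emitted=0 chunks_done=0
Byte 3 = 's': mode=DATA remaining=4 emitted=1 chunks_done=0
Byte 4 = 'n': mode=DATA remaining=3 emitted=2 chunks_done=0
Byte 5 = 'b': mode=DATA remaining=2 emitted=3 chunks_done=0
Byte 6 = '3': mode=DATA remaining=1 emitted=4 chunks_done=0
Byte 7 = '9': mode=DATA_DONE remaining=0 emitted=5 chunks_done=0
Byte 8 = 0x0D: mode=DATA_CR remaining=0 emitted=5 chunks_done=0
Byte 9 = 0x0A: mode=SIZE remaining=0 emitted=5 chunks_done=1
Byte 10 = '8': mode=SIZE remaining=0 emitted=5 chunks_done=1
Byte 11 = 0x0D: mode=SIZE_CR remaining=0 emitted=5 chunks_done=1
Byte 12 = 0x0A: mode=DATA remaining=8 emitted=5 chunks_done=1
Byte 13 = '4': mode=DATA remaining=7 emitted=6 chunks_done=1
Byte 14 = 'b': mode=DATA remaining=6 emitted=7 chunks_done=1
Byte 15 = 'w': mode=DATA remaining=5 emitted=8 chunks_done=1
Byte 16 = 's': mode=DATA remaining=4 emitted=9 chunks_done=1
Byte 17 = '6': mode=DATA remaining=3 emitted=10 chunks_done=1
Byte 18 = 'r': mode=DATA remaining=2 emitted=11 chunks_done=1
Byte 19 = 'f': mode=DATA remaining=1 emitted=12 chunks_done=1
Byte 20 = 'x': mode=DATA_DONE remaining=0 emitted=13 chunks_done=1
Byte 21 = 0x0D: mode=DATA_CR remaining=0 emitted=13 chunks_done=1
Byte 22 = 0x0A: mode=SIZE remaining=0 emitted=13 chunks_done=2
Byte 23 = '5': mode=SIZE remaining=0 emitted=13 chunks_done=2
Byte 24 = 0x0D: mode=SIZE_CR remaining=0 emitted=13 chunks_done=2
Byte 25 = 0x0A: mode=DATA remaining=5 emitted=13 chunks_done=2
Byte 26 = '0': mode=DATA remaining=4 emitted=14 chunks_done=2
Byte 27 = '2': mode=DATA remaining=3 emitted=15 chunks_done=2
Byte 28 = '6': mode=DATA remaining=2 emitted=16 chunks_done=2
Byte 29 = 'j': mode=DATA remaining=1 emitted=17 chunks_done=2
Byte 30 = '4': mode=DATA_DONE remaining=0 emitted=18 chunks_done=2
Byte 31 = 0x0D: mode=DATA_CR remaining=0 emitted=18 chunks_done=2
Byte 32 = 0x0A: mode=SIZE remaining=0 emitted=18 chunks_done=3
Byte 33 = '0': mode=SIZE remaining=0 emitted=18 chunks_done=3
Byte 34 = 0x0D: mode=SIZE_CR remaining=0 emitted=18 chunks_done=3
Byte 35 = 0x0A: mode=TERM remaining=0 emitted=18 chunks_done=3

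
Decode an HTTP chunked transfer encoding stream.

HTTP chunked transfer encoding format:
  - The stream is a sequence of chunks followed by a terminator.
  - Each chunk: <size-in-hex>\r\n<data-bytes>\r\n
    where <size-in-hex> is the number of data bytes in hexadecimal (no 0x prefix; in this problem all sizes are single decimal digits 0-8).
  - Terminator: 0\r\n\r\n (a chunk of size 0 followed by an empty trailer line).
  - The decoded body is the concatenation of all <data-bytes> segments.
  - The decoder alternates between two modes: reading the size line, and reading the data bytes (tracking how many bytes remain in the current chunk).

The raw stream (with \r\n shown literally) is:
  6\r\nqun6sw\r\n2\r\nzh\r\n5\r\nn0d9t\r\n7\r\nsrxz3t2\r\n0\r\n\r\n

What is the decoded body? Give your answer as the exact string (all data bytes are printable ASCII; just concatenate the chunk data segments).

Answer: qun6swzhn0d9tsrxz3t2

Derivation:
Chunk 1: stream[0..1]='6' size=0x6=6, data at stream[3..9]='qun6sw' -> body[0..6], body so far='qun6sw'
Chunk 2: stream[11..12]='2' size=0x2=2, data at stream[14..16]='zh' -> body[6..8], body so far='qun6swzh'
Chunk 3: stream[18..19]='5' size=0x5=5, data at stream[21..26]='n0d9t' -> body[8..13], body so far='qun6swzhn0d9t'
Chunk 4: stream[28..29]='7' size=0x7=7, data at stream[31..38]='srxz3t2' -> body[13..20], body so far='qun6swzhn0d9tsrxz3t2'
Chunk 5: stream[40..41]='0' size=0 (terminator). Final body='qun6swzhn0d9tsrxz3t2' (20 bytes)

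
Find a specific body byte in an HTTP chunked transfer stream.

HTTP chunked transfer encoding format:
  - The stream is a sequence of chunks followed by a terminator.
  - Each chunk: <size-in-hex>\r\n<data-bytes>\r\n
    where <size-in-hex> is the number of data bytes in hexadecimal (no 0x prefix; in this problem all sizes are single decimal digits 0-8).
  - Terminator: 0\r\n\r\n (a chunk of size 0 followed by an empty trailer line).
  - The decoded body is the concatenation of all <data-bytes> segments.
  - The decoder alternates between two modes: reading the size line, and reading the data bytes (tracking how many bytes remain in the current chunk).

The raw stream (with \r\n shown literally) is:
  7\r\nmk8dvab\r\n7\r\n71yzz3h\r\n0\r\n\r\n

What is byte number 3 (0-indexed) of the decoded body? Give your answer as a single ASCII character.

Chunk 1: stream[0..1]='7' size=0x7=7, data at stream[3..10]='mk8dvab' -> body[0..7], body so far='mk8dvab'
Chunk 2: stream[12..13]='7' size=0x7=7, data at stream[15..22]='71yzz3h' -> body[7..14], body so far='mk8dvab71yzz3h'
Chunk 3: stream[24..25]='0' size=0 (terminator). Final body='mk8dvab71yzz3h' (14 bytes)
Body byte 3 = 'd'

Answer: d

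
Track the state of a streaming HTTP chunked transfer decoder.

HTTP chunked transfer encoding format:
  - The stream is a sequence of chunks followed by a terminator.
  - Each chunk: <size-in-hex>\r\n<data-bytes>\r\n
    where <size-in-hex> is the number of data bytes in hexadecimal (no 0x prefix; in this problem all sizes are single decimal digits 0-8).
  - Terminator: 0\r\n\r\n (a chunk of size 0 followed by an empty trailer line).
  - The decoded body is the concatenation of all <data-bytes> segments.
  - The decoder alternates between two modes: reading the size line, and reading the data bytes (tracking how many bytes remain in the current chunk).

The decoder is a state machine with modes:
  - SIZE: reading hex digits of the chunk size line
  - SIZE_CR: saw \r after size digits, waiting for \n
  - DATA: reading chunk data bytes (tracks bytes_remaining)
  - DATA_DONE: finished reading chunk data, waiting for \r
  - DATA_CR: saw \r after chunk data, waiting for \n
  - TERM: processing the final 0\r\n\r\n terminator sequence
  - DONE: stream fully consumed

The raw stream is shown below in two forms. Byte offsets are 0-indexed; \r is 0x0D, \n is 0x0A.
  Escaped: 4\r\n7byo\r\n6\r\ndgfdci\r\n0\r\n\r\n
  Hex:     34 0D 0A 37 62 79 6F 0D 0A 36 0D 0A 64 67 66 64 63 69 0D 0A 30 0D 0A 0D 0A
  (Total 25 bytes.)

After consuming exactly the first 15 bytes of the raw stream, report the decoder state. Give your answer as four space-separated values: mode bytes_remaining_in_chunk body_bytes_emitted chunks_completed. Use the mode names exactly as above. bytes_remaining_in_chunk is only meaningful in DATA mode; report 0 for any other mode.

Byte 0 = '4': mode=SIZE remaining=0 emitted=0 chunks_done=0
Byte 1 = 0x0D: mode=SIZE_CR remaining=0 emitted=0 chunks_done=0
Byte 2 = 0x0A: mode=DATA remaining=4 emitted=0 chunks_done=0
Byte 3 = '7': mode=DATA remaining=3 emitted=1 chunks_done=0
Byte 4 = 'b': mode=DATA remaining=2 emitted=2 chunks_done=0
Byte 5 = 'y': mode=DATA remaining=1 emitted=3 chunks_done=0
Byte 6 = 'o': mode=DATA_DONE remaining=0 emitted=4 chunks_done=0
Byte 7 = 0x0D: mode=DATA_CR remaining=0 emitted=4 chunks_done=0
Byte 8 = 0x0A: mode=SIZE remaining=0 emitted=4 chunks_done=1
Byte 9 = '6': mode=SIZE remaining=0 emitted=4 chunks_done=1
Byte 10 = 0x0D: mode=SIZE_CR remaining=0 emitted=4 chunks_done=1
Byte 11 = 0x0A: mode=DATA remaining=6 emitted=4 chunks_done=1
Byte 12 = 'd': mode=DATA remaining=5 emitted=5 chunks_done=1
Byte 13 = 'g': mode=DATA remaining=4 emitted=6 chunks_done=1
Byte 14 = 'f': mode=DATA remaining=3 emitted=7 chunks_done=1

Answer: DATA 3 7 1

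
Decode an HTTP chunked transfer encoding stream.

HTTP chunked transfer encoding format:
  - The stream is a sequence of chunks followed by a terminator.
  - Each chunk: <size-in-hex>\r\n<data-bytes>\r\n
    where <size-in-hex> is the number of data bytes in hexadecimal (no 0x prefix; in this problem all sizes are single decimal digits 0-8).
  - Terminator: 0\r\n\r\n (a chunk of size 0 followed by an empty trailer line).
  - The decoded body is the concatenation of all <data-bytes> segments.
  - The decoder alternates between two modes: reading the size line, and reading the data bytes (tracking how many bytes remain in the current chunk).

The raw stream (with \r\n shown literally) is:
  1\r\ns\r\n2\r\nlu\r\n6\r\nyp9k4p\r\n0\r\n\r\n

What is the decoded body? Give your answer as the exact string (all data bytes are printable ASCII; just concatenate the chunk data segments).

Chunk 1: stream[0..1]='1' size=0x1=1, data at stream[3..4]='s' -> body[0..1], body so far='s'
Chunk 2: stream[6..7]='2' size=0x2=2, data at stream[9..11]='lu' -> body[1..3], body so far='slu'
Chunk 3: stream[13..14]='6' size=0x6=6, data at stream[16..22]='yp9k4p' -> body[3..9], body so far='sluyp9k4p'
Chunk 4: stream[24..25]='0' size=0 (terminator). Final body='sluyp9k4p' (9 bytes)

Answer: sluyp9k4p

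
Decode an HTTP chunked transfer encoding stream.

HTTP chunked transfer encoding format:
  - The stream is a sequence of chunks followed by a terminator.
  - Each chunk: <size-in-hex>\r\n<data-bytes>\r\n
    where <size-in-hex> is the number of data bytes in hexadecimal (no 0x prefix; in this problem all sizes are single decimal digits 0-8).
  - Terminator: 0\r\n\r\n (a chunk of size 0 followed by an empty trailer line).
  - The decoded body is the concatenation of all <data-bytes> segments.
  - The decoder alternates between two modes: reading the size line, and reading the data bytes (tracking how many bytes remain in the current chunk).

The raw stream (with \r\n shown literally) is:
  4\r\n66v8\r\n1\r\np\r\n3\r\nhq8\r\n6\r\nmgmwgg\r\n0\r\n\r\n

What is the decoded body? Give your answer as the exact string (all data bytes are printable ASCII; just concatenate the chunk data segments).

Answer: 66v8phq8mgmwgg

Derivation:
Chunk 1: stream[0..1]='4' size=0x4=4, data at stream[3..7]='66v8' -> body[0..4], body so far='66v8'
Chunk 2: stream[9..10]='1' size=0x1=1, data at stream[12..13]='p' -> body[4..5], body so far='66v8p'
Chunk 3: stream[15..16]='3' size=0x3=3, data at stream[18..21]='hq8' -> body[5..8], body so far='66v8phq8'
Chunk 4: stream[23..24]='6' size=0x6=6, data at stream[26..32]='mgmwgg' -> body[8..14], body so far='66v8phq8mgmwgg'
Chunk 5: stream[34..35]='0' size=0 (terminator). Final body='66v8phq8mgmwgg' (14 bytes)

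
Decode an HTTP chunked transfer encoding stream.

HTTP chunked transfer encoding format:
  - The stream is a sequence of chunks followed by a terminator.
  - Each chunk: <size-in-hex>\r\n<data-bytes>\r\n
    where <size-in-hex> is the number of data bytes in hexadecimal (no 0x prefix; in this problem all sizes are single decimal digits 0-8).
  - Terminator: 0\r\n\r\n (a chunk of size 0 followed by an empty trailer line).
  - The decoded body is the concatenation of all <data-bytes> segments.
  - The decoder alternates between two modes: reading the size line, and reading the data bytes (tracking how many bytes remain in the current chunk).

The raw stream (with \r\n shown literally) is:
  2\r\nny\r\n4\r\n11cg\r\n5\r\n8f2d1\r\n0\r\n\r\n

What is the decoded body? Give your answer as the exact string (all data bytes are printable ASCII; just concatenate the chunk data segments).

Chunk 1: stream[0..1]='2' size=0x2=2, data at stream[3..5]='ny' -> body[0..2], body so far='ny'
Chunk 2: stream[7..8]='4' size=0x4=4, data at stream[10..14]='11cg' -> body[2..6], body so far='ny11cg'
Chunk 3: stream[16..17]='5' size=0x5=5, data at stream[19..24]='8f2d1' -> body[6..11], body so far='ny11cg8f2d1'
Chunk 4: stream[26..27]='0' size=0 (terminator). Final body='ny11cg8f2d1' (11 bytes)

Answer: ny11cg8f2d1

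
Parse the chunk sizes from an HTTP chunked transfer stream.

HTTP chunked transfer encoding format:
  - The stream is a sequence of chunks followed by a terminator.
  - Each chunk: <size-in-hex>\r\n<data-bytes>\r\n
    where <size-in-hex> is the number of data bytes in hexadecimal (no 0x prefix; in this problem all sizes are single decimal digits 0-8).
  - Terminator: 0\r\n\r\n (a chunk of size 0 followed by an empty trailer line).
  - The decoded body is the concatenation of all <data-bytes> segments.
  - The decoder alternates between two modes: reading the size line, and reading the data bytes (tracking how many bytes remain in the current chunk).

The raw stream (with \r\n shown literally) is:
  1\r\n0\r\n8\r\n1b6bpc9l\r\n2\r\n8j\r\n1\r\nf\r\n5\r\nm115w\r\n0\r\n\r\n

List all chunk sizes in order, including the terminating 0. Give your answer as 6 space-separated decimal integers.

Answer: 1 8 2 1 5 0

Derivation:
Chunk 1: stream[0..1]='1' size=0x1=1, data at stream[3..4]='0' -> body[0..1], body so far='0'
Chunk 2: stream[6..7]='8' size=0x8=8, data at stream[9..17]='1b6bpc9l' -> body[1..9], body so far='01b6bpc9l'
Chunk 3: stream[19..20]='2' size=0x2=2, data at stream[22..24]='8j' -> body[9..11], body so far='01b6bpc9l8j'
Chunk 4: stream[26..27]='1' size=0x1=1, data at stream[29..30]='f' -> body[11..12], body so far='01b6bpc9l8jf'
Chunk 5: stream[32..33]='5' size=0x5=5, data at stream[35..40]='m115w' -> body[12..17], body so far='01b6bpc9l8jfm115w'
Chunk 6: stream[42..43]='0' size=0 (terminator). Final body='01b6bpc9l8jfm115w' (17 bytes)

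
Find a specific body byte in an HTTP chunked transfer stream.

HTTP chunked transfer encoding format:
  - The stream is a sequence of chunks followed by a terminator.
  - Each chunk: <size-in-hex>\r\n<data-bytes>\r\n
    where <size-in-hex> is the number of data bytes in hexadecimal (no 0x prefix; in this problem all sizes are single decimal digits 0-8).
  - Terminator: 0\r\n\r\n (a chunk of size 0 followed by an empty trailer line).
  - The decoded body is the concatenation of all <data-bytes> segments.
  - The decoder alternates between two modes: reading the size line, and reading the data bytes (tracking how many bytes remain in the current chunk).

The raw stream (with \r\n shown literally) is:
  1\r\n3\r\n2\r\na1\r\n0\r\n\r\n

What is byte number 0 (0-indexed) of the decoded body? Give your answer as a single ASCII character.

Answer: 3

Derivation:
Chunk 1: stream[0..1]='1' size=0x1=1, data at stream[3..4]='3' -> body[0..1], body so far='3'
Chunk 2: stream[6..7]='2' size=0x2=2, data at stream[9..11]='a1' -> body[1..3], body so far='3a1'
Chunk 3: stream[13..14]='0' size=0 (terminator). Final body='3a1' (3 bytes)
Body byte 0 = '3'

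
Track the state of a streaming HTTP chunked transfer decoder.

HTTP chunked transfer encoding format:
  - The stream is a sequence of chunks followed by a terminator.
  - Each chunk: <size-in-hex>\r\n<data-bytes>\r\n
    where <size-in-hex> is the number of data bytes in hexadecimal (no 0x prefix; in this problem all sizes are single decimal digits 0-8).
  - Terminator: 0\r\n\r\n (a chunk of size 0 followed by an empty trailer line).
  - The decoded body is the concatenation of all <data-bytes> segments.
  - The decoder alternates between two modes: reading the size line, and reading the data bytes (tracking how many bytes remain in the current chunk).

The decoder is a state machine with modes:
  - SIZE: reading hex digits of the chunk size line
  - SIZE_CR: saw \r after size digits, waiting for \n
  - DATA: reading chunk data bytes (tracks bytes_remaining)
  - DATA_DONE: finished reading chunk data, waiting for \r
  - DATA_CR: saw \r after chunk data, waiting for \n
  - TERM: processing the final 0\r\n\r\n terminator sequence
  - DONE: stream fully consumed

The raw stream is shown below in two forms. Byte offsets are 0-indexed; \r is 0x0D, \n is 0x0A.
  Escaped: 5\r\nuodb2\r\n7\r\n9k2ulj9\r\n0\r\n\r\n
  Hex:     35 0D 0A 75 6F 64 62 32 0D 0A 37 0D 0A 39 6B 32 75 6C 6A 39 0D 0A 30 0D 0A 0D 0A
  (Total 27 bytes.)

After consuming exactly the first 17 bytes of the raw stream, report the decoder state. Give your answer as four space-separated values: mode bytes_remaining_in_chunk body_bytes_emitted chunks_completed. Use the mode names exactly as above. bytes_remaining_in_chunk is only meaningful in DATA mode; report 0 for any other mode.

Answer: DATA 3 9 1

Derivation:
Byte 0 = '5': mode=SIZE remaining=0 emitted=0 chunks_done=0
Byte 1 = 0x0D: mode=SIZE_CR remaining=0 emitted=0 chunks_done=0
Byte 2 = 0x0A: mode=DATA remaining=5 emitted=0 chunks_done=0
Byte 3 = 'u': mode=DATA remaining=4 emitted=1 chunks_done=0
Byte 4 = 'o': mode=DATA remaining=3 emitted=2 chunks_done=0
Byte 5 = 'd': mode=DATA remaining=2 emitted=3 chunks_done=0
Byte 6 = 'b': mode=DATA remaining=1 emitted=4 chunks_done=0
Byte 7 = '2': mode=DATA_DONE remaining=0 emitted=5 chunks_done=0
Byte 8 = 0x0D: mode=DATA_CR remaining=0 emitted=5 chunks_done=0
Byte 9 = 0x0A: mode=SIZE remaining=0 emitted=5 chunks_done=1
Byte 10 = '7': mode=SIZE remaining=0 emitted=5 chunks_done=1
Byte 11 = 0x0D: mode=SIZE_CR remaining=0 emitted=5 chunks_done=1
Byte 12 = 0x0A: mode=DATA remaining=7 emitted=5 chunks_done=1
Byte 13 = '9': mode=DATA remaining=6 emitted=6 chunks_done=1
Byte 14 = 'k': mode=DATA remaining=5 emitted=7 chunks_done=1
Byte 15 = '2': mode=DATA remaining=4 emitted=8 chunks_done=1
Byte 16 = 'u': mode=DATA remaining=3 emitted=9 chunks_done=1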